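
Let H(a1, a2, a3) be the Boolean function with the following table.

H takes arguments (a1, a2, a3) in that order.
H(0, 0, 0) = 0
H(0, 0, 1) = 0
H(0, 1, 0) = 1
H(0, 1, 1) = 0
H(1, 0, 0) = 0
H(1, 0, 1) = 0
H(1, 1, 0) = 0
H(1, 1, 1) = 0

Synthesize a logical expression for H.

Only row (0,1,0) gives 1. That row's minterm ¬a1·a2·¬a3 is H directly.

H(a1, a2, a3) = (¬a1 ∧ a2) ∧ ¬a3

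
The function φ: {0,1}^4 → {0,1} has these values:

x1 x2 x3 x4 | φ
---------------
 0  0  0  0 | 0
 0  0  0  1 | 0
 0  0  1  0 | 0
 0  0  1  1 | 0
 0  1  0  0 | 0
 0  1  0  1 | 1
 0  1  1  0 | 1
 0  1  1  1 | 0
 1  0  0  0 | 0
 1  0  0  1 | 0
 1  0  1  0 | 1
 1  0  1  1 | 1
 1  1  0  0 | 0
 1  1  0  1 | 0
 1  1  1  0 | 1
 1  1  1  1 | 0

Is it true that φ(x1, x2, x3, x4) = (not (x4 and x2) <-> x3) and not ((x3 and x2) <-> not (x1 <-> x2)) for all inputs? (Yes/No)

Test each input against both φ and the formula:
  x1=0, x2=0, x3=0, x4=0: formula gives 0, φ = 0 ✓
  x1=0, x2=0, x3=0, x4=1: formula gives 0, φ = 0 ✓
  x1=0, x2=0, x3=1, x4=0: formula gives 0, φ = 0 ✓
  x1=0, x2=0, x3=1, x4=1: formula gives 0, φ = 0 ✓
  …
  x1=0, x2=1, x3=1, x4=0: formula gives 0, but φ = 1 ✗
Row (0,1,1,0) is a counterexample, so the formula is not equivalent to φ.

No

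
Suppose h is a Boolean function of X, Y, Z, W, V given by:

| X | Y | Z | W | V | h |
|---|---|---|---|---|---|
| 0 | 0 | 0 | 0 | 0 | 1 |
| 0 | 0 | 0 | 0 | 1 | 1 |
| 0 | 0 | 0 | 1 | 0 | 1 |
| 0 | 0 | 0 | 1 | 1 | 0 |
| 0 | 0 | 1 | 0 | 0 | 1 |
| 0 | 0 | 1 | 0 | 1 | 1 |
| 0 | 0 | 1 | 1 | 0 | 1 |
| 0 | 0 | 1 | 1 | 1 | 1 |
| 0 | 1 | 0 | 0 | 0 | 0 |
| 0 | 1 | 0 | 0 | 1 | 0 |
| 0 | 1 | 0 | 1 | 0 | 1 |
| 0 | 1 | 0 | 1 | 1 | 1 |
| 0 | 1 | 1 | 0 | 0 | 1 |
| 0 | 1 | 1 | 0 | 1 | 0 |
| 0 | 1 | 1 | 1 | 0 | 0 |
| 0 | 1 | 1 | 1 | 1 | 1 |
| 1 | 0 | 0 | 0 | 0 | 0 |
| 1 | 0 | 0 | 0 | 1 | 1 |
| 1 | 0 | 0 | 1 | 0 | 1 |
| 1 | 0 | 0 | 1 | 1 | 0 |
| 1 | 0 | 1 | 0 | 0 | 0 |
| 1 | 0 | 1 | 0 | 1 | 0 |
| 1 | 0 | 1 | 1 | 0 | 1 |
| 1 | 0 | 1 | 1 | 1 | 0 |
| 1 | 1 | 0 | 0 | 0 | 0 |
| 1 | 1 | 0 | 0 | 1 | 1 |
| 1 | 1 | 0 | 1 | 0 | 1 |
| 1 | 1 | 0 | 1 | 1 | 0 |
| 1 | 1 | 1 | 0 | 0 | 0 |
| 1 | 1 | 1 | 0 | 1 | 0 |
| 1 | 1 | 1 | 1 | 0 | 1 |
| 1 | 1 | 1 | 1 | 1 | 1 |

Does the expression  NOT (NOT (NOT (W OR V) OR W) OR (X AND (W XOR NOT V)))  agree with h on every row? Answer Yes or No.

Test each input against both h and the formula:
  X=0, Y=0, Z=0, W=0, V=0: formula gives 1, h = 1 ✓
  X=0, Y=0, Z=0, W=0, V=1: formula gives 0, but h = 1 ✗
Since they disagree at (0,0,0,0,1), the expression is not a correct formula for h.

No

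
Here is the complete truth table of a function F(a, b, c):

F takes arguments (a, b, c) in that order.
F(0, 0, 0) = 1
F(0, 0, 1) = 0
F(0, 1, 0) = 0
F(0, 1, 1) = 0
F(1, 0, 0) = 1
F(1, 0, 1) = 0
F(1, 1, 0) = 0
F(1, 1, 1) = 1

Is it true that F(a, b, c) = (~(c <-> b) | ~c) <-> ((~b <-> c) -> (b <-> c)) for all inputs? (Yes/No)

Test each input against both F and the formula:
  a=0, b=0, c=0: formula gives 1, F = 1 ✓
  a=0, b=0, c=1: formula gives 0, F = 0 ✓
  a=0, b=1, c=0: formula gives 0, F = 0 ✓
  a=0, b=1, c=1: formula gives 0, F = 0 ✓
  a=1, b=0, c=0: formula gives 1, F = 1 ✓
  …
  a=1, b=1, c=1: formula gives 0, but F = 1 ✗
Row (1,1,1) is a counterexample, so the formula is not equivalent to F.

No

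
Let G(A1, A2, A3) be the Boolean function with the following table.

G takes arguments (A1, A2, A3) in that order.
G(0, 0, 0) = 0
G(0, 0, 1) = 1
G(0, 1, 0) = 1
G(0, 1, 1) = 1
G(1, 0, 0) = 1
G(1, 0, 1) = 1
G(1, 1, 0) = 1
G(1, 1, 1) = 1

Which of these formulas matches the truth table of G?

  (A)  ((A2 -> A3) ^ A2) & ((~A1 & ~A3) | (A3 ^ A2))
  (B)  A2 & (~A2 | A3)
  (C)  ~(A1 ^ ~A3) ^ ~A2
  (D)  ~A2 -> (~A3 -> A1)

(A) disagrees with G on (0,0,0) (formula → 1, table → 0); rule it out.
(B) disagrees with G on (0,0,1) (formula → 0, table → 1); rule it out.
(C) disagrees with G on (0,0,0) (formula → 1, table → 0); rule it out.
That leaves (D). Evaluating it on every row reproduces the table of G exactly.

D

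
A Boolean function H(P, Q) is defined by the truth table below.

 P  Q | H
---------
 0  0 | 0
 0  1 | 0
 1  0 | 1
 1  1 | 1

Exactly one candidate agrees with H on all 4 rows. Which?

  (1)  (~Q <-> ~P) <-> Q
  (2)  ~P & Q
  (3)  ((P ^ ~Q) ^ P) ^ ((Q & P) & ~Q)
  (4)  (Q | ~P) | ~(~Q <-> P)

1

(2) fails at (0,1): the formula yields 1, H is 0.
(3) fails at (0,0): the formula yields 1, H is 0.
(4) fails at (0,0): the formula yields 1, H is 0.
That leaves (1). Evaluating it on every row reproduces the table of H exactly.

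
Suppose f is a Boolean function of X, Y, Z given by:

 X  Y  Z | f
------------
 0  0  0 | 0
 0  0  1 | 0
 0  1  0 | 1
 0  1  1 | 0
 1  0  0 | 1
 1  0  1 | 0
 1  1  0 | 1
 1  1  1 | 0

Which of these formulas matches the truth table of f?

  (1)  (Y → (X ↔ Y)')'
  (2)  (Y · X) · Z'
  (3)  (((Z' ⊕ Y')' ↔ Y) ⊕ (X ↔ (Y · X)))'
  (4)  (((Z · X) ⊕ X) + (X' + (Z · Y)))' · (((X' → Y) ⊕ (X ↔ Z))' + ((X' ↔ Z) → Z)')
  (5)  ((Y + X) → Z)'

5

(1) disagrees with f on (0,1,0) (formula → 0, table → 1); rule it out.
(2) disagrees with f on (0,1,0) (formula → 0, table → 1); rule it out.
(3) disagrees with f on (0,0,1) (formula → 1, table → 0); rule it out.
(4) disagrees with f on (0,1,0) (formula → 0, table → 1); rule it out.
(5) is the remaining candidate, and it agrees with f on all 8 inputs.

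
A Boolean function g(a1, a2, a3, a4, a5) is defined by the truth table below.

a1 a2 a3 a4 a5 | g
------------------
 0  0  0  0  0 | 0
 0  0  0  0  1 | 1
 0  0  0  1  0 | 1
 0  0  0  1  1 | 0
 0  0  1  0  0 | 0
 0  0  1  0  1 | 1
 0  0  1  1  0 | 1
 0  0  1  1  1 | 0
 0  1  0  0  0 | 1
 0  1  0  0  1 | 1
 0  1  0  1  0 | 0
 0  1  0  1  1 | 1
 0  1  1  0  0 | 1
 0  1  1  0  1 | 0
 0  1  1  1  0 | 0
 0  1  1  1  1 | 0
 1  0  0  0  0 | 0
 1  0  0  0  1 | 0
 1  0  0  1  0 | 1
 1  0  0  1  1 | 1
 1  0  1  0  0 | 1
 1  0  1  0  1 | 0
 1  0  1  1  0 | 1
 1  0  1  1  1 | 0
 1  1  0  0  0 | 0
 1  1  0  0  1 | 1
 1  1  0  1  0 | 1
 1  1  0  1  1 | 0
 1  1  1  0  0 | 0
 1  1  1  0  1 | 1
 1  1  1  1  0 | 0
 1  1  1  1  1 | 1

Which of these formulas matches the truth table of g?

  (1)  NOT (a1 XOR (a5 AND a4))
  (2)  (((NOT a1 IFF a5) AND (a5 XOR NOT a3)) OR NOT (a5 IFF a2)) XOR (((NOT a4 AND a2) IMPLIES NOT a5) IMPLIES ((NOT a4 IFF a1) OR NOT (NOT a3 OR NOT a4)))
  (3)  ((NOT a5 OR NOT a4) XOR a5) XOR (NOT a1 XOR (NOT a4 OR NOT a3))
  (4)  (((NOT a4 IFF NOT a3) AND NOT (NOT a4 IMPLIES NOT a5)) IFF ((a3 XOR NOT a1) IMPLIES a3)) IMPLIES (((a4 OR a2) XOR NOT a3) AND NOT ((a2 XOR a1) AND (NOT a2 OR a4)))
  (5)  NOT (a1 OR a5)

(1) fails at (0,0,0,0,0): the formula yields 1, g is 0.
(3) fails at (0,0,0,0,0): the formula yields 1, g is 0.
(4) fails at (0,0,0,0,0): the formula yields 1, g is 0.
(5) fails at (0,0,0,0,0): the formula yields 1, g is 0.
Only (2) survives; checking it on all 32 rows confirms it matches g.

2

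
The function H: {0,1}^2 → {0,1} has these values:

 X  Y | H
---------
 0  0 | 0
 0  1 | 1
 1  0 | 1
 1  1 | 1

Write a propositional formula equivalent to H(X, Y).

H(X, Y) = X ∨ Y

The output is 1 whenever at least one input is 1 — the OR of all inputs.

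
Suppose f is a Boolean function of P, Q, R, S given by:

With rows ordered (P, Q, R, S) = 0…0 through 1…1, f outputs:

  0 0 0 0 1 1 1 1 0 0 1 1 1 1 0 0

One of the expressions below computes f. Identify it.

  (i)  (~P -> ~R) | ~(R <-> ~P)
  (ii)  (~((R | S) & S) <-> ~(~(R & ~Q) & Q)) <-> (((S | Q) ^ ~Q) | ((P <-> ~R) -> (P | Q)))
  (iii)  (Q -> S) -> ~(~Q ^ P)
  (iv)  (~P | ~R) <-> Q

(i) disagrees with f on (0,0,0,0) (formula → 1, table → 0); rule it out.
(ii) disagrees with f on (0,0,0,0) (formula → 1, table → 0); rule it out.
(iii) disagrees with f on (1,0,0,0) (formula → 1, table → 0); rule it out.
That leaves (iv). Evaluating it on every row reproduces the table of f exactly.

iv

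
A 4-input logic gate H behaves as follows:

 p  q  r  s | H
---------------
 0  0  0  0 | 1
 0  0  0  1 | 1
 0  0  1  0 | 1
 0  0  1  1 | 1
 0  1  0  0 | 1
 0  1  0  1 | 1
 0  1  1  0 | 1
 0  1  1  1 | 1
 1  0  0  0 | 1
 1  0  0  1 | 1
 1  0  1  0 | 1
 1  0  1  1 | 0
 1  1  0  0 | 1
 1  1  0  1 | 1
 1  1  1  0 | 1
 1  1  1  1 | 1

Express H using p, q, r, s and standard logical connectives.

H is 0 on exactly one input, (1,0,1,1), whose minterm is p·¬q·r·s. So H is the negation of that single conjunction.

H(p, q, r, s) = not (((p and not q) and r) and s)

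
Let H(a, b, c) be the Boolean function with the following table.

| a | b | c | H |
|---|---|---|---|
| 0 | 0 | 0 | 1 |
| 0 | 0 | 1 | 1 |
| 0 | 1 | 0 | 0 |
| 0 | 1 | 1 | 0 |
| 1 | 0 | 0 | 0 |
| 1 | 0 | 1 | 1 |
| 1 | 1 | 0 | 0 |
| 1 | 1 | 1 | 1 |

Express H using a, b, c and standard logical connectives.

H(a, b, c) = ((((a' · b') · c') + ((a' · b') · c)) + ((a · b') · c)) + ((a · b) · c)

The 1-rows are (0,0,0), (0,0,1), (1,0,1), (1,1,1). Each contributes one minterm — ¬a·¬b·¬c; ¬a·¬b·c; a·¬b·c; a·b·c — and their disjunction is a sum-of-products form of H.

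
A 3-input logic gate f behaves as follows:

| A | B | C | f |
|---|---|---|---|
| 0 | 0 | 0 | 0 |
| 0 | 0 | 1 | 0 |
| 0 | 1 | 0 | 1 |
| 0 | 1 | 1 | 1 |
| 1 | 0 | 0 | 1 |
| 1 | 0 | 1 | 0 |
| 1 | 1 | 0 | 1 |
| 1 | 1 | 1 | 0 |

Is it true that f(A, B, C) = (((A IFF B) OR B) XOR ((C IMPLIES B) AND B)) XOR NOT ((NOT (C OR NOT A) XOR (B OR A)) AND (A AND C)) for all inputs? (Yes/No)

Check the formula against f row by row:
  A=0, B=0, C=0: formula gives 0, f = 0 ✓
  A=0, B=0, C=1: formula gives 0, f = 0 ✓
  A=0, B=1, C=0: formula gives 1, f = 1 ✓
  A=0, B=1, C=1: formula gives 1, f = 1 ✓
  A=1, B=0, C=0: formula gives 1, f = 1 ✓
  … (the remaining 3 rows also agree.)
All 8 rows match — the expression computes f exactly.

Yes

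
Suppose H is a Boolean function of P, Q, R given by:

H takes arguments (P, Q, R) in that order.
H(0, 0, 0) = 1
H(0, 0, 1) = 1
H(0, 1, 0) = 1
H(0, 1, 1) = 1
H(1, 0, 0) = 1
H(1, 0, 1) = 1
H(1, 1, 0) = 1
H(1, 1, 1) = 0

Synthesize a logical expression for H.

H(P, Q, R) = NOT ((P AND Q) AND R)

The output is 0 only when every input is 1 — NAND of all inputs.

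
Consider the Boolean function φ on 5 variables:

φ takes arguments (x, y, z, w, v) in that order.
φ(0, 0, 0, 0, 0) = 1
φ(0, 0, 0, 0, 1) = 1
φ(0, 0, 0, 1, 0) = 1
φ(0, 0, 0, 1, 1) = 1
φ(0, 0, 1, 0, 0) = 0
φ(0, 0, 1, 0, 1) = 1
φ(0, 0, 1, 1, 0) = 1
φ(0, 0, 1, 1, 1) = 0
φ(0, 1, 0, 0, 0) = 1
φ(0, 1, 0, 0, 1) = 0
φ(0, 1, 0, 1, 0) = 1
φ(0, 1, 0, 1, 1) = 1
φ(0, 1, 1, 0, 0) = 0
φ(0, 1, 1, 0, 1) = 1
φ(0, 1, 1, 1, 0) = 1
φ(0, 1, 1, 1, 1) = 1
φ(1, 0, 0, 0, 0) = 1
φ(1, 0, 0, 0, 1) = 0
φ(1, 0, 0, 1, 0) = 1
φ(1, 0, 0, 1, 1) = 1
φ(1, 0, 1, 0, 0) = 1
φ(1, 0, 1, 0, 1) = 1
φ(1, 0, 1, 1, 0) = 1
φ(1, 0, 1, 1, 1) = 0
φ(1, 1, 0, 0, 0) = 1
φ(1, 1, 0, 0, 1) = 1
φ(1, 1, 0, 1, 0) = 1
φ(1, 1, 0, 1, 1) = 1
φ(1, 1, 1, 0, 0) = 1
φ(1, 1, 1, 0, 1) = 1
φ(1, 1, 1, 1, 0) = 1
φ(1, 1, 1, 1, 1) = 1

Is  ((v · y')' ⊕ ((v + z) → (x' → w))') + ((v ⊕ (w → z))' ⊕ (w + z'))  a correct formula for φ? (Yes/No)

Yes

Test each input against both φ and the formula:
  x=0, y=0, z=0, w=0, v=0: formula gives 1, φ = 1 ✓
  x=0, y=0, z=0, w=0, v=1: formula gives 1, φ = 1 ✓
  x=0, y=0, z=0, w=1, v=0: formula gives 1, φ = 1 ✓
  x=0, y=0, z=0, w=1, v=1: formula gives 1, φ = 1 ✓
  …and likewise for the remaining 28 rows.
All 32 rows match — the expression computes φ exactly.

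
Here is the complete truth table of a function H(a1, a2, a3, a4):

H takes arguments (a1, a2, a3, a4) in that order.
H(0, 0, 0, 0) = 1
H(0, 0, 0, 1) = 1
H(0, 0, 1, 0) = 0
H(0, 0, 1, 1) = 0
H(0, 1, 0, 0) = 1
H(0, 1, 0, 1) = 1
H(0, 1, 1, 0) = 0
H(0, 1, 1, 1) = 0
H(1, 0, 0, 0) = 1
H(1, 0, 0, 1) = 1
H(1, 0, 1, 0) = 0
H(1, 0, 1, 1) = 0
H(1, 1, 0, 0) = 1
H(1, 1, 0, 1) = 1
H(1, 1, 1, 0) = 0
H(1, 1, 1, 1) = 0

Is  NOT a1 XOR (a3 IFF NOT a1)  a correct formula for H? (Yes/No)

Check the formula against H row by row:
  a1=0, a2=0, a3=0, a4=0: formula gives 1, H = 1 ✓
  a1=0, a2=0, a3=0, a4=1: formula gives 1, H = 1 ✓
  a1=0, a2=0, a3=1, a4=0: formula gives 0, H = 0 ✓
  a1=0, a2=0, a3=1, a4=1: formula gives 0, H = 0 ✓
  …and likewise for the remaining 12 rows.
All 16 rows match — the expression computes H exactly.

Yes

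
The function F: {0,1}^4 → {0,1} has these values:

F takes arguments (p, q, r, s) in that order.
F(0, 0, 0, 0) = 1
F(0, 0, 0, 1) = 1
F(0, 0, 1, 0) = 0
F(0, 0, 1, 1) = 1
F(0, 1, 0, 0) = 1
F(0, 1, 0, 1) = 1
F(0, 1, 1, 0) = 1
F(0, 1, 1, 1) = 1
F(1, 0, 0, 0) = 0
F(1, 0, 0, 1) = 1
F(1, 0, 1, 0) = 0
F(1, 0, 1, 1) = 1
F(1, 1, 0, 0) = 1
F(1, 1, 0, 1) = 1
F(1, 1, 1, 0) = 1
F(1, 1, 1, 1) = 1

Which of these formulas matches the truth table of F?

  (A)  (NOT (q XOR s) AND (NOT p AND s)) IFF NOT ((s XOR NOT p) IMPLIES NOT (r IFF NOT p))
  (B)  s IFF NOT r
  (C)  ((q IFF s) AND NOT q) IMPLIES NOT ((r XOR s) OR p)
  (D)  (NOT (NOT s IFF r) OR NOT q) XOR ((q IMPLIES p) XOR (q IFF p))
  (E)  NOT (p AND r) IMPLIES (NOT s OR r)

(A): at (0,1,0,1) it gives 0, but F = 1 — eliminated.
(B): at (0,0,0,0) it gives 0, but F = 1 — eliminated.
(D): at (0,0,1,0) it gives 1, but F = 0 — eliminated.
(E): at (0,0,0,1) it gives 0, but F = 1 — eliminated.
That leaves (C). Evaluating it on every row reproduces the table of F exactly.

C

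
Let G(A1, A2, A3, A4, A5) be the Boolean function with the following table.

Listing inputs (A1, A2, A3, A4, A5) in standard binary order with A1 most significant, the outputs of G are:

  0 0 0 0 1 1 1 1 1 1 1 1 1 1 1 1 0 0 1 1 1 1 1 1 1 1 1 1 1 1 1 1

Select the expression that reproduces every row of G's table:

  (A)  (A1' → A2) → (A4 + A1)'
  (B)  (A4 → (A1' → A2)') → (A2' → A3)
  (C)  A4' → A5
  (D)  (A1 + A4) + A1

B

(A) fails at (0,0,0,0,0): the formula yields 1, G is 0.
(C) fails at (0,0,0,0,1): the formula yields 1, G is 0.
(D) fails at (0,0,0,1,0): the formula yields 1, G is 0.
That leaves (B). Evaluating it on every row reproduces the table of G exactly.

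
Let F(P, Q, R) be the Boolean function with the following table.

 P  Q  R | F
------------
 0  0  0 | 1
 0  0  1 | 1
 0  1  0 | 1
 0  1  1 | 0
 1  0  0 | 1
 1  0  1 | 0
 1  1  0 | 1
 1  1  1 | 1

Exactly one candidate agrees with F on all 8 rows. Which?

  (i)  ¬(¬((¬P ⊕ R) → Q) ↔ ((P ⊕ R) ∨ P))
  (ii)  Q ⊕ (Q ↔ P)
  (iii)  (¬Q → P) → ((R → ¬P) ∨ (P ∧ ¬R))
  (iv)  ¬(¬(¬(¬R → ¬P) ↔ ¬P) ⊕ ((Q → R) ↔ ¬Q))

iv

(i) fails at (0,1,0): the formula yields 0, F is 1.
(ii) fails at (0,1,1): the formula yields 1, F is 0.
(iii) fails at (0,1,1): the formula yields 1, F is 0.
That leaves (iv). Evaluating it on every row reproduces the table of F exactly.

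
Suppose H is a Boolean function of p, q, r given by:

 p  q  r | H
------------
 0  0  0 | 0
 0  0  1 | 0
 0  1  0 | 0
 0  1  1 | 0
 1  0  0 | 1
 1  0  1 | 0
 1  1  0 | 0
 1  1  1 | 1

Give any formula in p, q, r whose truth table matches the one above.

H(p, q, r) = ((p AND NOT q) AND NOT r) OR ((p AND q) AND r)

H=1 on 2 inputs: (1,0,0), (1,1,1). Reading each as a conjunction of literals (p·¬q·¬r, p·q·r) and taking the OR gives the canonical DNF.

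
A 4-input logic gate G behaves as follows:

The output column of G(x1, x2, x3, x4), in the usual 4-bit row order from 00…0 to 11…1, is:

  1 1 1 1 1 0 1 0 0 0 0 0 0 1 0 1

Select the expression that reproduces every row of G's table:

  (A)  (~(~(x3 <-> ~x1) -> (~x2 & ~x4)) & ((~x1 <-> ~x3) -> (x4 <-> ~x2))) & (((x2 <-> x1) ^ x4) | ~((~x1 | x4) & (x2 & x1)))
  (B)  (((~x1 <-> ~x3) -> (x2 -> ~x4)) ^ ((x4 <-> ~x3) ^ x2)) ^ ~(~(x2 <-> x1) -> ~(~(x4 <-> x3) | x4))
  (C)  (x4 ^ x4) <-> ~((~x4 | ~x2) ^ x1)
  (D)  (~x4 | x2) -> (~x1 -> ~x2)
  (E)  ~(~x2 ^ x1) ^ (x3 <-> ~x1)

C

(A): at (0,0,0,0) it gives 0, but G = 1 — eliminated.
(B): at (0,0,0,1) it gives 0, but G = 1 — eliminated.
(D): at (0,1,0,0) it gives 0, but G = 1 — eliminated.
(E): at (0,0,0,0) it gives 0, but G = 1 — eliminated.
That leaves (C). Evaluating it on every row reproduces the table of G exactly.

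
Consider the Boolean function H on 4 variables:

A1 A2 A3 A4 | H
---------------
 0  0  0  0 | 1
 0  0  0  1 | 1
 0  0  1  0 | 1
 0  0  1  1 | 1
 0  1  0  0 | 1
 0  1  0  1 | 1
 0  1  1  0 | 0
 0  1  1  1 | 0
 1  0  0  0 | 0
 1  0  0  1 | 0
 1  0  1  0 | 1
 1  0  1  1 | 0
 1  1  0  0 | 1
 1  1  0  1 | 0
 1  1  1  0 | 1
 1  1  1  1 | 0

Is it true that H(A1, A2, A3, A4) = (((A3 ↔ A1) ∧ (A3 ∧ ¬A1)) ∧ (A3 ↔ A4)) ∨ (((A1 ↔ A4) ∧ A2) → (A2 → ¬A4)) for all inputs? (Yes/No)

No

Check the formula against H row by row:
  A1=0, A2=0, A3=0, A4=0: formula gives 1, H = 1 ✓
  A1=0, A2=0, A3=0, A4=1: formula gives 1, H = 1 ✓
  A1=0, A2=0, A3=1, A4=0: formula gives 1, H = 1 ✓
  A1=0, A2=0, A3=1, A4=1: formula gives 1, H = 1 ✓
  …
  A1=0, A2=1, A3=1, A4=0: formula gives 1, but H = 0 ✗
Since they disagree at (0,1,1,0), the expression is not a correct formula for H.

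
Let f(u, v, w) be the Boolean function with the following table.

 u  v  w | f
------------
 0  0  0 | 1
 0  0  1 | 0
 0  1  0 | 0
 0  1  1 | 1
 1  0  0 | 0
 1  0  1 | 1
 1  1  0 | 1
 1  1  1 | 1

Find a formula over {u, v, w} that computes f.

f is 0 on only 3 rows — (0,0,1), (0,1,0), (1,0,0). Writing each as a minterm (¬u·¬v·w, ¬u·v·¬w, u·¬v·¬w) and OR-ing them characterizes exactly where f=0, so f is the negation of that disjunction.

f(u, v, w) = ((((u' · v') · w) + ((u' · v) · w')) + ((u · v') · w'))'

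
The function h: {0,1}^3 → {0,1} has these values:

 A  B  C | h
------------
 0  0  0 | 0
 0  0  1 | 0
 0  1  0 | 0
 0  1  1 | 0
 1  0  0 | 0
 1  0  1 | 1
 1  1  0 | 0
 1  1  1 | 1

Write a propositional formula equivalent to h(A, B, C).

h(A, B, C) = ((A & ~B) & C) | ((A & B) & C)

The 1-rows are (1,0,1), (1,1,1). Each contributes one minterm — A·¬B·C; A·B·C — and their disjunction is a sum-of-products form of h.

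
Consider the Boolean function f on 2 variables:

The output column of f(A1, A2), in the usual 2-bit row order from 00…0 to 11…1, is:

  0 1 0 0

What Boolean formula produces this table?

f(A1, A2) = ¬A1 ∧ A2

1 only at (0,1): NOT A1 AND A2.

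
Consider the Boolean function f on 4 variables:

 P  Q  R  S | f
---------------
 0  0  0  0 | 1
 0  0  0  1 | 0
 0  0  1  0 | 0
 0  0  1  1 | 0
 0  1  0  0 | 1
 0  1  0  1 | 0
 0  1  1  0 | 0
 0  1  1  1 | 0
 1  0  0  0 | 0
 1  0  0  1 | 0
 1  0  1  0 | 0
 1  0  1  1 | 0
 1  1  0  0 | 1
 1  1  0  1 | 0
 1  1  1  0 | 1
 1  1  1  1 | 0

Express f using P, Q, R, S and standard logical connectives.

f(P, Q, R, S) = (((((NOT P AND NOT Q) AND NOT R) AND NOT S) OR (((NOT P AND Q) AND NOT R) AND NOT S)) OR (((P AND Q) AND NOT R) AND NOT S)) OR (((P AND Q) AND R) AND NOT S)

Collect the rows where f=1 — (0,0,0,0), (0,1,0,0), (1,1,0,0), (1,1,1,0) — and write one minterm per row: ¬P·¬Q·¬R·¬S, ¬P·Q·¬R·¬S, P·Q·¬R·¬S, P·Q·R·¬S. Their union (logical OR) reproduces the table exactly.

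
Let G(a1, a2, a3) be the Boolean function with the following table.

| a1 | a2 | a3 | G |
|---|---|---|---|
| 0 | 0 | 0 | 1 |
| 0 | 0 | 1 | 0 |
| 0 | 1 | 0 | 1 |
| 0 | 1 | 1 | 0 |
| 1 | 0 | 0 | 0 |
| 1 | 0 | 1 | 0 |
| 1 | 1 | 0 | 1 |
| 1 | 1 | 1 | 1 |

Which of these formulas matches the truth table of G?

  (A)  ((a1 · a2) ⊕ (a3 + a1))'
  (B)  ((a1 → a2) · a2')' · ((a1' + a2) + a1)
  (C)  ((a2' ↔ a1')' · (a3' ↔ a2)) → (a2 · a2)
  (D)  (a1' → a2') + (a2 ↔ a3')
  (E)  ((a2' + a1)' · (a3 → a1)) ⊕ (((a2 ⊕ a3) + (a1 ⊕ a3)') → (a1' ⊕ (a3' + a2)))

A

(B): at (0,0,0) it gives 0, but G = 1 — eliminated.
(C): at (0,0,1) it gives 1, but G = 0 — eliminated.
(D): at (0,0,1) it gives 1, but G = 0 — eliminated.
(E): at (0,0,0) it gives 0, but G = 1 — eliminated.
That leaves (A). Evaluating it on every row reproduces the table of G exactly.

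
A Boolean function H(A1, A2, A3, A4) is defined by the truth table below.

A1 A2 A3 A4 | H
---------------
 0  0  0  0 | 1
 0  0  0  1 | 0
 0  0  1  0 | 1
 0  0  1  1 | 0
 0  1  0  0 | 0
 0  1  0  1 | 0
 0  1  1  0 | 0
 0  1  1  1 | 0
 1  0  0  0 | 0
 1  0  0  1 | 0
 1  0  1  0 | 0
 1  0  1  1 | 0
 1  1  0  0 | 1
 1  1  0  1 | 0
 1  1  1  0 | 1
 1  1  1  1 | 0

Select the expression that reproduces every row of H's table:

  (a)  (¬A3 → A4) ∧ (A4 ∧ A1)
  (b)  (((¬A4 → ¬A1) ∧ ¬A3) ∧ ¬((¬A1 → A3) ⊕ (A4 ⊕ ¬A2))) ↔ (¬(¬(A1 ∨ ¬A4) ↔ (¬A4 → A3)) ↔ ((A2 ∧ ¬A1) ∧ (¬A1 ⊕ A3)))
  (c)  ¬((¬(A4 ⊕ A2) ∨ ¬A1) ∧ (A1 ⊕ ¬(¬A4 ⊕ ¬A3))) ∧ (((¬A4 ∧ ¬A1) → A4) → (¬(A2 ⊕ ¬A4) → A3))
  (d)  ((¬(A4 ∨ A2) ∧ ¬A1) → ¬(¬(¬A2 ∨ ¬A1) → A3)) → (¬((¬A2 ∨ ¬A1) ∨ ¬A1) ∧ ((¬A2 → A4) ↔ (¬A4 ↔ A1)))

d

(a): at (0,0,0,0) it gives 0, but H = 1 — eliminated.
(b): at (0,0,0,0) it gives 0, but H = 1 — eliminated.
(c): at (0,0,0,0) it gives 0, but H = 1 — eliminated.
(d) is the remaining candidate, and it agrees with H on all 16 inputs.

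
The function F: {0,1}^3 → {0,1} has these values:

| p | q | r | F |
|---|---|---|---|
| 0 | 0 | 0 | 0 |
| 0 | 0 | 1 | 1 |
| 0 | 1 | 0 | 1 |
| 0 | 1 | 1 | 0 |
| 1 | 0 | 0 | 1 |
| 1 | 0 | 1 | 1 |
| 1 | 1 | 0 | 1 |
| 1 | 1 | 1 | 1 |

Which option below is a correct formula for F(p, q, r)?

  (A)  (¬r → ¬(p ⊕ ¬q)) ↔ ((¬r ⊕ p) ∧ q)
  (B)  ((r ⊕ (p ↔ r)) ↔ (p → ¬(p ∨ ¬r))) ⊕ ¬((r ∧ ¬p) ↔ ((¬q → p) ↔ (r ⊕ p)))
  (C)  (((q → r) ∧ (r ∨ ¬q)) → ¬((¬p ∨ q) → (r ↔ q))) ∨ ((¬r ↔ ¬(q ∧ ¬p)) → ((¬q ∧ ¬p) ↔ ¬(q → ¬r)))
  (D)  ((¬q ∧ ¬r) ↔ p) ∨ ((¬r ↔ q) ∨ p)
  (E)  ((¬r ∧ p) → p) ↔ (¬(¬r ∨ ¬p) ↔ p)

(A): at (0,0,0) it gives 1, but F = 0 — eliminated.
(B): at (0,0,1) it gives 0, but F = 1 — eliminated.
(D): at (0,1,1) it gives 1, but F = 0 — eliminated.
(E): at (0,0,0) it gives 1, but F = 0 — eliminated.
Only (C) survives; checking it on all 8 rows confirms it matches F.

C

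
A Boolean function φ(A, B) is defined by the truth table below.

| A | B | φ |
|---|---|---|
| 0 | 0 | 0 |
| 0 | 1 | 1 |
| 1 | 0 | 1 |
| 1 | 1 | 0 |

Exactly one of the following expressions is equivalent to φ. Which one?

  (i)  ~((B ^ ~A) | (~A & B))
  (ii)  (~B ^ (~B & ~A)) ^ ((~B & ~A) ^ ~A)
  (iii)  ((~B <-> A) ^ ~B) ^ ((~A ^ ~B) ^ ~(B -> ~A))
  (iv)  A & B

ii

(i) fails at (0,1): the formula yields 0, φ is 1.
(iii) fails at (0,0): the formula yields 1, φ is 0.
(iv) fails at (0,1): the formula yields 0, φ is 1.
Only (ii) survives; checking it on all 4 rows confirms it matches φ.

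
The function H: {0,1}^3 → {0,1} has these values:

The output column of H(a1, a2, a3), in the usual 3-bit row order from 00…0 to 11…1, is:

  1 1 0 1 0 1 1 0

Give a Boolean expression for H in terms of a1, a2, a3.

H(a1, a2, a3) = ((((a1' · a2) · a3') + ((a1 · a2') · a3')) + ((a1 · a2) · a3))'

H is 0 on only 3 rows — (0,1,0), (1,0,0), (1,1,1). Writing each as a minterm (¬a1·a2·¬a3, a1·¬a2·¬a3, a1·a2·a3) and OR-ing them characterizes exactly where H=0, so H is the negation of that disjunction.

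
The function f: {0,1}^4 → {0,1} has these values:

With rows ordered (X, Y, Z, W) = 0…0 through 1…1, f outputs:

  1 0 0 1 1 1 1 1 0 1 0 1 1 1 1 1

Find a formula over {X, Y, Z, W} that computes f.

f is 0 on only 4 rows — (0,0,0,1), (0,0,1,0), (1,0,0,0), (1,0,1,0). Writing each as a minterm (¬X·¬Y·¬Z·W, ¬X·¬Y·Z·¬W, X·¬Y·¬Z·¬W, X·¬Y·Z·¬W) and OR-ing them characterizes exactly where f=0, so f is the negation of that disjunction.

f(X, Y, Z, W) = ((((((X' · Y') · Z') · W) + (((X' · Y') · Z) · W')) + (((X · Y') · Z') · W')) + (((X · Y') · Z) · W'))'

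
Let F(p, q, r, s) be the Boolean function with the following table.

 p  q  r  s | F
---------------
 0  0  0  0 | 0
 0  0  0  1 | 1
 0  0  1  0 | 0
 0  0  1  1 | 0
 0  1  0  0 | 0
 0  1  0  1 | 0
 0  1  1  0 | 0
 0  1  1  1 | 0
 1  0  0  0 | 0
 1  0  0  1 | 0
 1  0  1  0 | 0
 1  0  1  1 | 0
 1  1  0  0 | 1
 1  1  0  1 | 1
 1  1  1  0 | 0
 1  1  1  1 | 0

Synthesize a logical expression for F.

Collect the rows where F=1 — (0,0,0,1), (1,1,0,0), (1,1,0,1) — and write one minterm per row: ¬p·¬q·¬r·s, p·q·¬r·¬s, p·q·¬r·s. Their union (logical OR) reproduces the table exactly.

F(p, q, r, s) = ((((¬p ∧ ¬q) ∧ ¬r) ∧ s) ∨ (((p ∧ q) ∧ ¬r) ∧ ¬s)) ∨ (((p ∧ q) ∧ ¬r) ∧ s)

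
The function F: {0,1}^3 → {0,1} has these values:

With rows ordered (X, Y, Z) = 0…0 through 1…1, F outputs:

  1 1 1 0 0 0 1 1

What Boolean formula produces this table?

There are just 3 zero rows: (0,1,1), (1,0,0), (1,0,1). Their minterms are ¬X·Y·Z, X·¬Y·¬Z, X·¬Y·Z; the OR of those covers precisely the 0-outputs, and negating it yields F.

F(X, Y, Z) = NOT ((((NOT X AND Y) AND Z) OR ((X AND NOT Y) AND NOT Z)) OR ((X AND NOT Y) AND Z))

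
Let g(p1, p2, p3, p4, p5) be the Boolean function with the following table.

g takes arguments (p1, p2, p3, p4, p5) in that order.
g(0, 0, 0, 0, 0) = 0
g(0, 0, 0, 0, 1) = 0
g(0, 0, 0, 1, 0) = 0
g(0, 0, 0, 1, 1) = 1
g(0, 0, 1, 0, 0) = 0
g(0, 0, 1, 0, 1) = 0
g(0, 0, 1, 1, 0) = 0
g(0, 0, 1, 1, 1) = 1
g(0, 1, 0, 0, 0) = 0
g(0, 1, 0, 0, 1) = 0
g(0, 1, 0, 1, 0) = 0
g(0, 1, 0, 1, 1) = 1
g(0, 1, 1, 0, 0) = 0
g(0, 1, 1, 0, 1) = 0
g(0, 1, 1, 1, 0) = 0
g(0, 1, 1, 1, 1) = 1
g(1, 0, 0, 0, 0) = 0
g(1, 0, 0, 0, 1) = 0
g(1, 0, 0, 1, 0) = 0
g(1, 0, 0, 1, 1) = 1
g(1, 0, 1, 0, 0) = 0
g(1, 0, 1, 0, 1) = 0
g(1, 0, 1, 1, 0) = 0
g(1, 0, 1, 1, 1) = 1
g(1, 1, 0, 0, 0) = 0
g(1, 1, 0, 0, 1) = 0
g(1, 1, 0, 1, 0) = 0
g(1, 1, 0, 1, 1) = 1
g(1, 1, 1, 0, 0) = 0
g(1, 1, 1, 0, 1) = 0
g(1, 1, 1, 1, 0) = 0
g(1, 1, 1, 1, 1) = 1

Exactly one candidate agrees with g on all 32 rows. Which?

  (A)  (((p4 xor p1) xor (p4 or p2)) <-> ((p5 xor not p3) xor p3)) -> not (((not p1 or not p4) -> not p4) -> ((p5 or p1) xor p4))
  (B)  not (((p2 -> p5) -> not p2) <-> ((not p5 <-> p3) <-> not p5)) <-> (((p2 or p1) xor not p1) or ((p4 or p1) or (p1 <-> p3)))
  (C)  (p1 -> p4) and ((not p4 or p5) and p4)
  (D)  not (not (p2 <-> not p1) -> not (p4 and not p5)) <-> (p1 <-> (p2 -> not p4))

(A) disagrees with g on (0,0,0,0,0) (formula → 1, table → 0); rule it out.
(B) disagrees with g on (0,0,0,0,0) (formula → 1, table → 0); rule it out.
(D) disagrees with g on (0,0,0,0,0) (formula → 1, table → 0); rule it out.
That leaves (C). Evaluating it on every row reproduces the table of g exactly.

C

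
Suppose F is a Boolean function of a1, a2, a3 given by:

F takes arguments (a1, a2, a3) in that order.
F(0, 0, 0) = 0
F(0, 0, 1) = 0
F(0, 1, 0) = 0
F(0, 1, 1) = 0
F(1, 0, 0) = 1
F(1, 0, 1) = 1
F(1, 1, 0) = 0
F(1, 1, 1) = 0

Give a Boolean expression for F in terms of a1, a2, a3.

F(a1, a2, a3) = ((a1 ∧ ¬a2) ∧ ¬a3) ∨ ((a1 ∧ ¬a2) ∧ a3)

Collect the rows where F=1 — (1,0,0), (1,0,1) — and write one minterm per row: a1·¬a2·¬a3, a1·¬a2·a3. Their union (logical OR) reproduces the table exactly.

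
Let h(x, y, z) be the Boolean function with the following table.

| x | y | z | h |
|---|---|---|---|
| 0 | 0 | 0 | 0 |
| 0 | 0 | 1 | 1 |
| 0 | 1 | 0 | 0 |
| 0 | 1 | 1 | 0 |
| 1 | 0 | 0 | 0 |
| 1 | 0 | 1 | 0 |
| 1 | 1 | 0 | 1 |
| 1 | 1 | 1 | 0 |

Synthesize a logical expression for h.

h=1 on 2 inputs: (0,0,1), (1,1,0). Reading each as a conjunction of literals (¬x·¬y·z, x·y·¬z) and taking the OR gives the canonical DNF.

h(x, y, z) = ((x' · y') · z) + ((x · y) · z')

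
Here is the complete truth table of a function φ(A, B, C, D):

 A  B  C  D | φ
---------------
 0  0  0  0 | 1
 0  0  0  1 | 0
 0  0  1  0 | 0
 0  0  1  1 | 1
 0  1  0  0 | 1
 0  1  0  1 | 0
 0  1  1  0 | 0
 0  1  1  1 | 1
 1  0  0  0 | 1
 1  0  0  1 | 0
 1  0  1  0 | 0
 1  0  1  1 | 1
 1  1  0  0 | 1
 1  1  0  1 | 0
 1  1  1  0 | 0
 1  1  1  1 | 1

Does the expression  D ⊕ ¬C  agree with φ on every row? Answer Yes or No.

Yes

Test each input against both φ and the formula:
  A=0, B=0, C=0, D=0: formula gives 1, φ = 1 ✓
  A=0, B=0, C=0, D=1: formula gives 0, φ = 0 ✓
  A=0, B=0, C=1, D=0: formula gives 0, φ = 0 ✓
  A=0, B=0, C=1, D=1: formula gives 1, φ = 1 ✓
  … (the remaining 12 rows also agree.)
Every row agrees, so the formula is equivalent.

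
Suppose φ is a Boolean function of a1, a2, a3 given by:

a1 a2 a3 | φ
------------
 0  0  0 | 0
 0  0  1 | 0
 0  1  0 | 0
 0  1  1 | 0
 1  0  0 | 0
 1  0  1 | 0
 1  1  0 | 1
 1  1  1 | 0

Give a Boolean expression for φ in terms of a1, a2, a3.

φ(a1, a2, a3) = (a1 & a2) & ~a3

Only row (1,1,0) gives 1. That row's minterm a1·a2·¬a3 is φ directly.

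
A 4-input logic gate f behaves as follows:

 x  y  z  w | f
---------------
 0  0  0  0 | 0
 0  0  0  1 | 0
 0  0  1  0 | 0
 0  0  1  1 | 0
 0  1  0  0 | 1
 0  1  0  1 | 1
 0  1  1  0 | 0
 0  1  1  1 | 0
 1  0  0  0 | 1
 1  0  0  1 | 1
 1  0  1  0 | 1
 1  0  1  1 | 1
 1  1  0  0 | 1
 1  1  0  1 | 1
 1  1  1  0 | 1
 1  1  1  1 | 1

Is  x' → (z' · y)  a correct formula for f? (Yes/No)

Test each input against both f and the formula:
  x=0, y=0, z=0, w=0: formula gives 0, f = 0 ✓
  x=0, y=0, z=0, w=1: formula gives 0, f = 0 ✓
  x=0, y=0, z=1, w=0: formula gives 0, f = 0 ✓
  x=0, y=0, z=1, w=1: formula gives 0, f = 0 ✓
  …and likewise for the remaining 12 rows.
All 16 rows match — the expression computes f exactly.

Yes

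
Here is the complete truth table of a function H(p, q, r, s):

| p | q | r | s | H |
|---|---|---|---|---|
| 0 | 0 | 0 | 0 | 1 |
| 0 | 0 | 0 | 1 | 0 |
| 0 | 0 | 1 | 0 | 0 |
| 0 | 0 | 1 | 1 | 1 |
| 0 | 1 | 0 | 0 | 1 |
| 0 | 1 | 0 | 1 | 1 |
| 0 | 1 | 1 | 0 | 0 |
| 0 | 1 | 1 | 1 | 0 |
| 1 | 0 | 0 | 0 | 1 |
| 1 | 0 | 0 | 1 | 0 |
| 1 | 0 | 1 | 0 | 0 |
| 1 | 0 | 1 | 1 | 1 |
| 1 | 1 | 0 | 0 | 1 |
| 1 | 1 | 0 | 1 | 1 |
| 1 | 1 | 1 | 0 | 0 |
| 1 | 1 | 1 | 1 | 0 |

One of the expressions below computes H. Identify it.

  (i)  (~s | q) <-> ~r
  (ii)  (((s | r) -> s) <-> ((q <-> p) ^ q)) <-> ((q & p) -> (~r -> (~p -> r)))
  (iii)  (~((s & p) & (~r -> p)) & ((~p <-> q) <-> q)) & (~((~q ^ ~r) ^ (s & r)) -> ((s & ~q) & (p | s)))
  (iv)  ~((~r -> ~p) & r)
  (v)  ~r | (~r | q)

i

(ii): at (0,0,0,1) it gives 1, but H = 0 — eliminated.
(iii): at (0,0,0,0) it gives 0, but H = 1 — eliminated.
(iv): at (0,0,0,1) it gives 1, but H = 0 — eliminated.
(v): at (0,0,0,1) it gives 1, but H = 0 — eliminated.
(i) is the remaining candidate, and it agrees with H on all 16 inputs.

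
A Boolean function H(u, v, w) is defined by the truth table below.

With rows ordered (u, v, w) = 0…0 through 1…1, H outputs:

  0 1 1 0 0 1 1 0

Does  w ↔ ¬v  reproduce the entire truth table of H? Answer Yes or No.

Yes

Evaluate w ↔ ¬v on each row and compare to H:
  u=0, v=0, w=0: formula gives 0, H = 0 ✓
  u=0, v=0, w=1: formula gives 1, H = 1 ✓
  u=0, v=1, w=0: formula gives 1, H = 1 ✓
  u=0, v=1, w=1: formula gives 0, H = 0 ✓
  u=1, v=0, w=0: formula gives 0, H = 0 ✓
  …and likewise for the remaining 3 rows.
Every row agrees, so the formula is equivalent.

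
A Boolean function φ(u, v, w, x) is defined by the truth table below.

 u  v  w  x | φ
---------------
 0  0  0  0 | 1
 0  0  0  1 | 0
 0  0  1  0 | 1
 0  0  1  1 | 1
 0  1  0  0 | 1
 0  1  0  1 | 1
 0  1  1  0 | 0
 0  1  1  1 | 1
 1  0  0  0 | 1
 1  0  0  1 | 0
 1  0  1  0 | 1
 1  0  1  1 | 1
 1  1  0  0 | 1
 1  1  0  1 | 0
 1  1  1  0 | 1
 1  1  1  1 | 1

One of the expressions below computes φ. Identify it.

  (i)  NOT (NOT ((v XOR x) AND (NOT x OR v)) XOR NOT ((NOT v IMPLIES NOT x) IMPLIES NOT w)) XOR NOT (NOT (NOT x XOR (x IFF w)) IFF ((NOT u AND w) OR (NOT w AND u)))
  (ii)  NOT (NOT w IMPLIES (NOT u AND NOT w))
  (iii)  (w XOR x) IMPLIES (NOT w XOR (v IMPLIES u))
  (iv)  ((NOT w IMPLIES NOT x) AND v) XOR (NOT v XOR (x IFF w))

iii

(i) fails at (0,0,0,1): the formula yields 1, φ is 0.
(ii) fails at (0,0,0,0): the formula yields 0, φ is 1.
(iv) fails at (0,0,0,0): the formula yields 0, φ is 1.
That leaves (iii). Evaluating it on every row reproduces the table of φ exactly.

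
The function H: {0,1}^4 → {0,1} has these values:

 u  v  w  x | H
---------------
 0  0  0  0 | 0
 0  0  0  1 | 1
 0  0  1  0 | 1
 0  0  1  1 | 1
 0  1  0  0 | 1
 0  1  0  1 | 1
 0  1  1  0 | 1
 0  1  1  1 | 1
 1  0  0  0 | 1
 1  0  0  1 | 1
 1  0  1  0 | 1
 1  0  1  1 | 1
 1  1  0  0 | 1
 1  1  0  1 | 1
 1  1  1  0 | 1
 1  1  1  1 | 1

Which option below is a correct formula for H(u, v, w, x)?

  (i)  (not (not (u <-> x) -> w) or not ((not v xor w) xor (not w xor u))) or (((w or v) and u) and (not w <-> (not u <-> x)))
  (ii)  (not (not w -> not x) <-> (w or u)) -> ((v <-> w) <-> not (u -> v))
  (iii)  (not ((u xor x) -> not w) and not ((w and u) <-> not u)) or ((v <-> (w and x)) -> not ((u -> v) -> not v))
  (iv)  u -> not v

(i) fails at (0,0,0,0): the formula yields 1, H is 0.
(iii) fails at (0,0,0,1): the formula yields 0, H is 1.
(iv) fails at (0,0,0,0): the formula yields 1, H is 0.
Only (ii) survives; checking it on all 16 rows confirms it matches H.

ii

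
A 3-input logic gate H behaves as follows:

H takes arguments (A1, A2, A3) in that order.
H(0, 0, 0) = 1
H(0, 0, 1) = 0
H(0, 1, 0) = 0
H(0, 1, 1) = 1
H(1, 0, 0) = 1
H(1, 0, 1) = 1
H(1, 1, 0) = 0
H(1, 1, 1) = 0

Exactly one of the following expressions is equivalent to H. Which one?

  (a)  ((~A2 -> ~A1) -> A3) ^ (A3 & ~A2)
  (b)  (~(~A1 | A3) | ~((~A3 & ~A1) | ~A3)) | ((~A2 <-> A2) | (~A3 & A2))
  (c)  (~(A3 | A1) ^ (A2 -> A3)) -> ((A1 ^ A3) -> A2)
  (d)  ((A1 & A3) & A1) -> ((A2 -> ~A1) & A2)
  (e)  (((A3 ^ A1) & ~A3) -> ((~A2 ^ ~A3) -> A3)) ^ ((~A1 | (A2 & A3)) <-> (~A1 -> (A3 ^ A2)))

(a): at (0,0,0) it gives 0, but H = 1 — eliminated.
(b): at (0,0,0) it gives 0, but H = 1 — eliminated.
(c): at (0,1,0) it gives 1, but H = 0 — eliminated.
(d): at (0,0,1) it gives 1, but H = 0 — eliminated.
(e) is the remaining candidate, and it agrees with H on all 8 inputs.

e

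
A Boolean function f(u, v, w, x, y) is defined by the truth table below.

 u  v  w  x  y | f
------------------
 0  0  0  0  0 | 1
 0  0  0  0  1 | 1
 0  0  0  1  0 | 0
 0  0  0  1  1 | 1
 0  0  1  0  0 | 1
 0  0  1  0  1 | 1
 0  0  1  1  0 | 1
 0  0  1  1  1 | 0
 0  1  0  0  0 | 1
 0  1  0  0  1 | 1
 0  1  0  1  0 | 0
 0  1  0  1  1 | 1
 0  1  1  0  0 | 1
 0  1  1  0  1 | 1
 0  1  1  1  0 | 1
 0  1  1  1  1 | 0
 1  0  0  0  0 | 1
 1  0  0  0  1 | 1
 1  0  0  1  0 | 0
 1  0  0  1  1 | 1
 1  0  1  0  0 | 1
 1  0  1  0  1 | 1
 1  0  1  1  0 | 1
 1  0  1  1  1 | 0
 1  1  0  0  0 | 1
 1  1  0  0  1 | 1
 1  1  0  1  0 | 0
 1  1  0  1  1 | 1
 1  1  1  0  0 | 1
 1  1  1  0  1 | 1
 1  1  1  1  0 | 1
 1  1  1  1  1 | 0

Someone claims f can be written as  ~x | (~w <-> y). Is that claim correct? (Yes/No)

Yes

Evaluate ~x | (~w <-> y) on each row and compare to f:
  u=0, v=0, w=0, x=0, y=0: formula gives 1, f = 1 ✓
  u=0, v=0, w=0, x=0, y=1: formula gives 1, f = 1 ✓
  u=0, v=0, w=0, x=1, y=0: formula gives 0, f = 0 ✓
  u=0, v=0, w=0, x=1, y=1: formula gives 1, f = 1 ✓
  … (the remaining 28 rows also agree.)
Every row agrees, so the formula is equivalent.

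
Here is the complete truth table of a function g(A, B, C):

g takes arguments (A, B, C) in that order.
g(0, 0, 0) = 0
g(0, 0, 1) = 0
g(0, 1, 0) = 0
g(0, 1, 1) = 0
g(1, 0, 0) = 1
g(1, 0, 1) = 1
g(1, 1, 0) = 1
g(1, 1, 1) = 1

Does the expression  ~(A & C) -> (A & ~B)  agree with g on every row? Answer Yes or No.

No

Test each input against both g and the formula:
  A=0, B=0, C=0: formula gives 0, g = 0 ✓
  A=0, B=0, C=1: formula gives 0, g = 0 ✓
  A=0, B=1, C=0: formula gives 0, g = 0 ✓
  A=0, B=1, C=1: formula gives 0, g = 0 ✓
  A=1, B=0, C=0: formula gives 1, g = 1 ✓
  …
  A=1, B=1, C=0: formula gives 0, but g = 1 ✗
Since they disagree at (1,1,0), the expression is not a correct formula for g.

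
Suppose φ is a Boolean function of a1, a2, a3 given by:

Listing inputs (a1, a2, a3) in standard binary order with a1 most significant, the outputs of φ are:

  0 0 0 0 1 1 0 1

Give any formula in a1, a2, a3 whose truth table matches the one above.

φ(a1, a2, a3) = (((a1 and not a2) and not a3) or ((a1 and not a2) and a3)) or ((a1 and a2) and a3)

φ=1 on 3 inputs: (1,0,0), (1,0,1), (1,1,1). Reading each as a conjunction of literals (a1·¬a2·¬a3, a1·¬a2·a3, a1·a2·a3) and taking the OR gives the canonical DNF.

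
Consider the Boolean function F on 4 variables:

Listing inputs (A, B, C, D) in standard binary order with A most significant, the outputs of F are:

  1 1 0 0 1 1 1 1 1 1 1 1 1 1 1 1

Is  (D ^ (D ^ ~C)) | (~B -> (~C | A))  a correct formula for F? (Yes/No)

Yes

Check the formula against F row by row:
  A=0, B=0, C=0, D=0: formula gives 1, F = 1 ✓
  A=0, B=0, C=0, D=1: formula gives 1, F = 1 ✓
  A=0, B=0, C=1, D=0: formula gives 0, F = 0 ✓
  A=0, B=0, C=1, D=1: formula gives 0, F = 0 ✓
  … (the remaining 12 rows also agree.)
All 16 rows match — the expression computes F exactly.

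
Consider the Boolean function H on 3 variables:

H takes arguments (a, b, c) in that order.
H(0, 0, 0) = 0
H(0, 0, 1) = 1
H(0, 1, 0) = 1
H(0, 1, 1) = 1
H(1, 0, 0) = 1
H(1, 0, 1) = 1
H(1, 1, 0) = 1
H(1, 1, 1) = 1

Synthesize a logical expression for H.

The output is 1 whenever at least one input is 1 — the OR of all inputs.

H(a, b, c) = (a or b) or c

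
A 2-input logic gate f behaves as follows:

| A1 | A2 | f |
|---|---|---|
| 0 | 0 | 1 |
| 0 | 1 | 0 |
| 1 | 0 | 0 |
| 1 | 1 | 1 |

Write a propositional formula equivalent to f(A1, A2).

The output is 1 exactly when an even number of inputs are 1 — the complement of 2-way XOR.

f(A1, A2) = ¬(A1 ⊕ A2)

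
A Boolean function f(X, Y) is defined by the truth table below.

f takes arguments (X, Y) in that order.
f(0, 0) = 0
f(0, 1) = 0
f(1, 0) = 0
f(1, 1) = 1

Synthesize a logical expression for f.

The output is 1 only when every input is 1 — the AND of all inputs.

f(X, Y) = X · Y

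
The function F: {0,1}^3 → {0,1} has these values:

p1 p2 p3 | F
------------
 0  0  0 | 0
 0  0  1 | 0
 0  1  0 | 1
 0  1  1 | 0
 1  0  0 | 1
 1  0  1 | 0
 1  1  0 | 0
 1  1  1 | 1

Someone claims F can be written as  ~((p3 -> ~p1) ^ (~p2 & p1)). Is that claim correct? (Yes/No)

No

Evaluate ~((p3 -> ~p1) ^ (~p2 & p1)) on each row and compare to F:
  p1=0, p2=0, p3=0: formula gives 0, F = 0 ✓
  p1=0, p2=0, p3=1: formula gives 0, F = 0 ✓
  p1=0, p2=1, p3=0: formula gives 0, but F = 1 ✗
A single disagreement suffices: at (0,1,0) they differ, so the formula does not compute F.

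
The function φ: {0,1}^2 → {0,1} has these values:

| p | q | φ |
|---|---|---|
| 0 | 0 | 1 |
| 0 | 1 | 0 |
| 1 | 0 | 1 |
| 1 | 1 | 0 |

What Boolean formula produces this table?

The output is the negation of q.

φ(p, q) = NOT q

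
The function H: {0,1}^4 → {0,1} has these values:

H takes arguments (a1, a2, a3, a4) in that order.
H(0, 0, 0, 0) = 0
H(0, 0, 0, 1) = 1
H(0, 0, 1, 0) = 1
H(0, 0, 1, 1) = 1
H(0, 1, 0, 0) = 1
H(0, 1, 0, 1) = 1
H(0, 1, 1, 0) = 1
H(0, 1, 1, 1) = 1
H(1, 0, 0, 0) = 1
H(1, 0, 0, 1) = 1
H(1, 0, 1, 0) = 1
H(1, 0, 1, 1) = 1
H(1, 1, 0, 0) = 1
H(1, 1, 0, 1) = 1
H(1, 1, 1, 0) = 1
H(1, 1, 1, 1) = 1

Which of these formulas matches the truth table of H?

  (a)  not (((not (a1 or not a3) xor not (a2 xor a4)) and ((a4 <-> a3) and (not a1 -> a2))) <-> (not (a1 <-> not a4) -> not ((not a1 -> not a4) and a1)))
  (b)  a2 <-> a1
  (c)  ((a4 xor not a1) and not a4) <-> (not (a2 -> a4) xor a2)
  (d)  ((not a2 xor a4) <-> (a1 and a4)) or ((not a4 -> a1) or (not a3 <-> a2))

(a) fails at (0,0,0,0): the formula yields 1, H is 0.
(b) fails at (0,0,0,0): the formula yields 1, H is 0.
(c) fails at (0,0,1,0): the formula yields 0, H is 1.
Only (d) survives; checking it on all 16 rows confirms it matches H.

d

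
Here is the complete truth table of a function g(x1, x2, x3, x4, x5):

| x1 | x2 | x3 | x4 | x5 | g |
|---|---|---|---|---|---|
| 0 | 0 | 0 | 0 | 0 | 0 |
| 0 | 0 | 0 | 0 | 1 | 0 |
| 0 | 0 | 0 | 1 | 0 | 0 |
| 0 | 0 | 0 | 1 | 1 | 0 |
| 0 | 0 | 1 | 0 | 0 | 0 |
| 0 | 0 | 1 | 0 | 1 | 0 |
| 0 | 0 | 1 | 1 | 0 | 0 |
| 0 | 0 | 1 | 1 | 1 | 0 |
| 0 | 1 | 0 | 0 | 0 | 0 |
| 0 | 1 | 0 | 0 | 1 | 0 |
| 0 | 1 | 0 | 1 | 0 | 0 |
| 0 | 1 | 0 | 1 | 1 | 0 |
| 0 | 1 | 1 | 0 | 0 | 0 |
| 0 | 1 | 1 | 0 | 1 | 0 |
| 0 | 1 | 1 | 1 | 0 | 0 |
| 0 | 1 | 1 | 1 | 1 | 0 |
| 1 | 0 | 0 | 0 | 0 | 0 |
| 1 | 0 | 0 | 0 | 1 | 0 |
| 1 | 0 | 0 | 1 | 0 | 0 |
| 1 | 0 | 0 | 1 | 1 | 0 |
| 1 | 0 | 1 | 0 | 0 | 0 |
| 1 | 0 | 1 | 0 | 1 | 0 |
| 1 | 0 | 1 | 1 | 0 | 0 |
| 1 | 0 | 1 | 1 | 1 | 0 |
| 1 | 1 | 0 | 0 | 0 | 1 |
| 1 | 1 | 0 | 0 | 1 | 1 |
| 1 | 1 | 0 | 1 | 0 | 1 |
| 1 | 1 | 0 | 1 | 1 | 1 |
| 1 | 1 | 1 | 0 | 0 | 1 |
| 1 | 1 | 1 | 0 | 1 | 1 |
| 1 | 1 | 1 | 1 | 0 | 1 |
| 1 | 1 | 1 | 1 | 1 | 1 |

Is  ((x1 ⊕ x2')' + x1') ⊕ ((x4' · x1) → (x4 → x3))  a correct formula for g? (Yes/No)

Yes

Test each input against both g and the formula:
  x1=0, x2=0, x3=0, x4=0, x5=0: formula gives 0, g = 0 ✓
  x1=0, x2=0, x3=0, x4=0, x5=1: formula gives 0, g = 0 ✓
  x1=0, x2=0, x3=0, x4=1, x5=0: formula gives 0, g = 0 ✓
  x1=0, x2=0, x3=0, x4=1, x5=1: formula gives 0, g = 0 ✓
  … (the remaining 28 rows also agree.)
Every row agrees, so the formula is equivalent.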